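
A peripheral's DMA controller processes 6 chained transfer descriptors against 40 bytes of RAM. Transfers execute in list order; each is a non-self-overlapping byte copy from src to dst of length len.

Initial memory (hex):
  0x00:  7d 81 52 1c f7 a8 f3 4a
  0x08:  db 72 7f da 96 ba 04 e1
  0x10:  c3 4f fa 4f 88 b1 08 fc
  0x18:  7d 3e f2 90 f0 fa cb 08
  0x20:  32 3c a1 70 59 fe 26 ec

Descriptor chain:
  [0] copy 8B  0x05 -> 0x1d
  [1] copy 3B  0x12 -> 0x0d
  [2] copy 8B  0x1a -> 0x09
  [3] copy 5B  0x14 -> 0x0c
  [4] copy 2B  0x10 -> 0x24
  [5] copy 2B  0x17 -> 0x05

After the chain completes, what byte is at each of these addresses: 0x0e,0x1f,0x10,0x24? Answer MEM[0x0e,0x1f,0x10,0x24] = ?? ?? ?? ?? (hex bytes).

MEM[0x0e,0x1f,0x10,0x24] = 08 4a 7d 7d

D0: mem[0x1d..0x24] <- [a8 f3 4a db 72 7f da 96]
D1: mem[0x0d..0x0f] <- [fa 4f 88]
D2: mem[0x09..0x10] <- [f2 90 f0 a8 f3 4a db 72]
D3: mem[0x0c..0x10] <- [88 b1 08 fc 7d]
D4: mem[0x24..0x25] <- [7d 4f]
D5: mem[0x05..0x06] <- [fc 7d]
query mem[0x0e]=0x08, mem[0x1f]=0x4a, mem[0x10]=0x7d, mem[0x24]=0x7d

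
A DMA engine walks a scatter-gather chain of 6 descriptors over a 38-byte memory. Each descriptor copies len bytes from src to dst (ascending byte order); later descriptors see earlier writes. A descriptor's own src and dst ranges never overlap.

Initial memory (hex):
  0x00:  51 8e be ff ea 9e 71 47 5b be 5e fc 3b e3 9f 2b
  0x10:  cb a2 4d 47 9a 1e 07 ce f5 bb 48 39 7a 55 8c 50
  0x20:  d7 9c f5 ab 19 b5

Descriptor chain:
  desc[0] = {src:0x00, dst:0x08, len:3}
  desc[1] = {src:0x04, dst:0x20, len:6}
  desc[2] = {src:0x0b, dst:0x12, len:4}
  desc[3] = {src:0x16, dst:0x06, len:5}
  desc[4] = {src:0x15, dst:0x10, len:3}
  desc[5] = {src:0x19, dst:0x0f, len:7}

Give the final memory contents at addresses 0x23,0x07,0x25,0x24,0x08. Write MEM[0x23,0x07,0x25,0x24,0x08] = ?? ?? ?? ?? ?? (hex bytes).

MEM[0x23,0x07,0x25,0x24,0x08] = 47 ce 8e 51 f5

D0: mem[0x08..0x0a] <- [51 8e be]
D1: mem[0x20..0x25] <- [ea 9e 71 47 51 8e]
D2: mem[0x12..0x15] <- [fc 3b e3 9f]
D3: mem[0x06..0x0a] <- [07 ce f5 bb 48]
D4: mem[0x10..0x12] <- [9f 07 ce]
D5: mem[0x0f..0x15] <- [bb 48 39 7a 55 8c 50]
query mem[0x23]=0x47, mem[0x07]=0xce, mem[0x25]=0x8e, mem[0x24]=0x51, mem[0x08]=0xf5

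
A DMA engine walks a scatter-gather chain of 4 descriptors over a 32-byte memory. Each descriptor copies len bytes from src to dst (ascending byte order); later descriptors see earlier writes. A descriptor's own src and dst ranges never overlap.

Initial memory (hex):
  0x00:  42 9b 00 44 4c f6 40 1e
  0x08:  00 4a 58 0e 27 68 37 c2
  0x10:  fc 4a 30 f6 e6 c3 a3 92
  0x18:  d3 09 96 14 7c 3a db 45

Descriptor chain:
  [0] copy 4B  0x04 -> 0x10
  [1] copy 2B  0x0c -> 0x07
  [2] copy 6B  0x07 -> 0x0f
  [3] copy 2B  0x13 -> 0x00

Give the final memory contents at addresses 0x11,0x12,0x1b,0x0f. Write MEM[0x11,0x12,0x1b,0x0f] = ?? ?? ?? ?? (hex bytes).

[0] 0x04->0x10 len=4 : 4c f6 40 1e
[1] 0x0c->0x07 len=2 : 27 68
[2] 0x07->0x0f len=6 : 27 68 4a 58 0e 27
[3] 0x13->0x00 len=2 : 0e 27
query mem[0x11]=0x4a, mem[0x12]=0x58, mem[0x1b]=0x14, mem[0x0f]=0x27

MEM[0x11,0x12,0x1b,0x0f] = 4a 58 14 27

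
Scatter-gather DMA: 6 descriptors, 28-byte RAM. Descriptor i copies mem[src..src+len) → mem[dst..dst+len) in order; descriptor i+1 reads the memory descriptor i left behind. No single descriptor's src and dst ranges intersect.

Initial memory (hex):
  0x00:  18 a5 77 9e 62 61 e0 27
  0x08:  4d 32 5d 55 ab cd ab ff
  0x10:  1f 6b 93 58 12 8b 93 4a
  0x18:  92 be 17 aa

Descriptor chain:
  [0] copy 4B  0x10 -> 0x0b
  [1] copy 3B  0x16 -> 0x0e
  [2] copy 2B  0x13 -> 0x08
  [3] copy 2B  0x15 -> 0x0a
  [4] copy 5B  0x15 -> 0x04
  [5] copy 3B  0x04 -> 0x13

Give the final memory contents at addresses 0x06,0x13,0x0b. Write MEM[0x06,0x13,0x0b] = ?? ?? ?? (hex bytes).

MEM[0x06,0x13,0x0b] = 4a 8b 93

D0: mem[0x0b..0x0e] <- [1f 6b 93 58]
D1: mem[0x0e..0x10] <- [93 4a 92]
D2: mem[0x08..0x09] <- [58 12]
D3: mem[0x0a..0x0b] <- [8b 93]
D4: mem[0x04..0x08] <- [8b 93 4a 92 be]
D5: mem[0x13..0x15] <- [8b 93 4a]
query mem[0x06]=0x4a, mem[0x13]=0x8b, mem[0x0b]=0x93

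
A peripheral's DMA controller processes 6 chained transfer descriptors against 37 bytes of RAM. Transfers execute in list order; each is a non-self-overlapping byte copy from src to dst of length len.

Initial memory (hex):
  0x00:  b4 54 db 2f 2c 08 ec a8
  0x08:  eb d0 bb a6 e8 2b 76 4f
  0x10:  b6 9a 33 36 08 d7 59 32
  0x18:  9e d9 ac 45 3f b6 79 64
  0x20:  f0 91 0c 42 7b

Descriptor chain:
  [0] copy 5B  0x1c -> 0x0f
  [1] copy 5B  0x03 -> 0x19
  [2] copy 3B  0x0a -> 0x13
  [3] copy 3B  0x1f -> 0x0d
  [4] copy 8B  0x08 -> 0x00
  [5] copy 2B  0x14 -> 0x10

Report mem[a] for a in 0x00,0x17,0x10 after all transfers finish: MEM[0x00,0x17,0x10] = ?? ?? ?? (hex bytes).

MEM[0x00,0x17,0x10] = eb 32 a6

#0 dst[0x0f+5] := {0x3f,0xb6,0x79,0x64,0xf0}
#1 dst[0x19+5] := {0x2f,0x2c,0x08,0xec,0xa8}
#2 dst[0x13+3] := {0xbb,0xa6,0xe8}
#3 dst[0x0d+3] := {0x64,0xf0,0x91}
#4 dst[0x00+8] := {0xeb,0xd0,0xbb,0xa6,0xe8,0x64,0xf0,0x91}
#5 dst[0x10+2] := {0xa6,0xe8}
query mem[0x00]=0xeb, mem[0x17]=0x32, mem[0x10]=0xa6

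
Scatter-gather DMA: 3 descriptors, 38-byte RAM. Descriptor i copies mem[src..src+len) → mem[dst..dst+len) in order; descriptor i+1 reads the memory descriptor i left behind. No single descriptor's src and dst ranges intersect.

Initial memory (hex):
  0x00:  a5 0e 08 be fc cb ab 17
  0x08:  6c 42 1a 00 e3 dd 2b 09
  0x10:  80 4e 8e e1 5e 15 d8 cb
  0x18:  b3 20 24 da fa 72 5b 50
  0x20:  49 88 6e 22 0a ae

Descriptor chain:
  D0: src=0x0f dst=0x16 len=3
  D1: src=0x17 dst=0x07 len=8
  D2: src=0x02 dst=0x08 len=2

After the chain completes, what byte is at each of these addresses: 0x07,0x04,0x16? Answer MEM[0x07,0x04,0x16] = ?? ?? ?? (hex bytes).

  after D0: wrote 3B at 0x16 = 09804e
  after D1: wrote 8B at 0x07 = 804e2024dafa725b
  after D2: wrote 2B at 0x08 = 08be
query mem[0x07]=0x80, mem[0x04]=0xfc, mem[0x16]=0x09

MEM[0x07,0x04,0x16] = 80 fc 09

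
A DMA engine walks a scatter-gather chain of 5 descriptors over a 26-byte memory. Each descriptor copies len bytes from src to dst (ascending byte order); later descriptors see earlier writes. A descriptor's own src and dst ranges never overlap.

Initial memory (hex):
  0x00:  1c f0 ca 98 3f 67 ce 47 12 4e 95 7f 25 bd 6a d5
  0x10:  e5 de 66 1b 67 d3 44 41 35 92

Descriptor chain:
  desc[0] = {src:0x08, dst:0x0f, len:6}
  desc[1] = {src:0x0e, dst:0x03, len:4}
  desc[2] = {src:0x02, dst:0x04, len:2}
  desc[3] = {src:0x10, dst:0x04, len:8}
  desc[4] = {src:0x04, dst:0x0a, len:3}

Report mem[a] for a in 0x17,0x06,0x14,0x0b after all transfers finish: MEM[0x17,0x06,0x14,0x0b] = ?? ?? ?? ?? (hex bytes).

MEM[0x17,0x06,0x14,0x0b] = 41 7f bd 95

#0 dst[0x0f+6] := {0x12,0x4e,0x95,0x7f,0x25,0xbd}
#1 dst[0x03+4] := {0x6a,0x12,0x4e,0x95}
#2 dst[0x04+2] := {0xca,0x6a}
#3 dst[0x04+8] := {0x4e,0x95,0x7f,0x25,0xbd,0xd3,0x44,0x41}
#4 dst[0x0a+3] := {0x4e,0x95,0x7f}
query mem[0x17]=0x41, mem[0x06]=0x7f, mem[0x14]=0xbd, mem[0x0b]=0x95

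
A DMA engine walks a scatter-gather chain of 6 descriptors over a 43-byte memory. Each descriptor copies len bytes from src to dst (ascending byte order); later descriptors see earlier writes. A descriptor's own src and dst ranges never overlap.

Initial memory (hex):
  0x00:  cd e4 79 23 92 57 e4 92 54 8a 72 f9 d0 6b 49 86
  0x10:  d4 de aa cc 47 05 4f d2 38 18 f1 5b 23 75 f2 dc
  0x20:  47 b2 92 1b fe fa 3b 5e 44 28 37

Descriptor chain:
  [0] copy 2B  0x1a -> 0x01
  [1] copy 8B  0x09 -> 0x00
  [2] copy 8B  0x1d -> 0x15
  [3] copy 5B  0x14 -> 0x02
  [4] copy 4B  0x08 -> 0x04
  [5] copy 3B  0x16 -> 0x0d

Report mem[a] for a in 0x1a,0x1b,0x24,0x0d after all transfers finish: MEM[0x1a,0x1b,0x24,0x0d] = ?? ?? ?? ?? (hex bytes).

#0 dst[0x01+2] := {0xf1,0x5b}
#1 dst[0x00+8] := {0x8a,0x72,0xf9,0xd0,0x6b,0x49,0x86,0xd4}
#2 dst[0x15+8] := {0x75,0xf2,0xdc,0x47,0xb2,0x92,0x1b,0xfe}
#3 dst[0x02+5] := {0x47,0x75,0xf2,0xdc,0x47}
#4 dst[0x04+4] := {0x54,0x8a,0x72,0xf9}
#5 dst[0x0d+3] := {0xf2,0xdc,0x47}
query mem[0x1a]=0x92, mem[0x1b]=0x1b, mem[0x24]=0xfe, mem[0x0d]=0xf2

MEM[0x1a,0x1b,0x24,0x0d] = 92 1b fe f2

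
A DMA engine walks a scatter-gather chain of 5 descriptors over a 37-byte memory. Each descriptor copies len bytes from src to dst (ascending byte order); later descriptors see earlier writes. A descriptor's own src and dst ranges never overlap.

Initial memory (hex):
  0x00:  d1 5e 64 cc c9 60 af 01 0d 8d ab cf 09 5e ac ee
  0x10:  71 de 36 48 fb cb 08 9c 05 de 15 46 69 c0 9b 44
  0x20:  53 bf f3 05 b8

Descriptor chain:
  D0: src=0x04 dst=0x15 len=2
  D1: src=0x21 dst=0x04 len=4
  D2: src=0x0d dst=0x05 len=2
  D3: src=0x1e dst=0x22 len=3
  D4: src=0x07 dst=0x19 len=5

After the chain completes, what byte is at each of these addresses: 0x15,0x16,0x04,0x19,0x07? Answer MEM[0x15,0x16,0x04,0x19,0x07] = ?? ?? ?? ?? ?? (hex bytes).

[0] 0x04->0x15 len=2 : c9 60
[1] 0x21->0x04 len=4 : bf f3 05 b8
[2] 0x0d->0x05 len=2 : 5e ac
[3] 0x1e->0x22 len=3 : 9b 44 53
[4] 0x07->0x19 len=5 : b8 0d 8d ab cf
query mem[0x15]=0xc9, mem[0x16]=0x60, mem[0x04]=0xbf, mem[0x19]=0xb8, mem[0x07]=0xb8

MEM[0x15,0x16,0x04,0x19,0x07] = c9 60 bf b8 b8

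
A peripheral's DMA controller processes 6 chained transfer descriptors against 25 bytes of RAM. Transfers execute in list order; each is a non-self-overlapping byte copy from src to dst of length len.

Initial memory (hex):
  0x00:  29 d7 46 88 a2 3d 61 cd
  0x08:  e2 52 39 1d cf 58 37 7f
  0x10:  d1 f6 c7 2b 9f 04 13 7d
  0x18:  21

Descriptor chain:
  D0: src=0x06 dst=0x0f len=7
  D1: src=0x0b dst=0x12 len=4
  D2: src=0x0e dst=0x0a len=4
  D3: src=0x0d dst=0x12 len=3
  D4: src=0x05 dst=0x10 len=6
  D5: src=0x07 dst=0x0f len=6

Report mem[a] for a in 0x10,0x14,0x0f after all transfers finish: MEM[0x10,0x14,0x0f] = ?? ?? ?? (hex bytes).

  after D0: wrote 7B at 0x0f = 61cde252391dcf
  after D1: wrote 4B at 0x12 = 1dcf5837
  after D2: wrote 4B at 0x0a = 3761cde2
  after D3: wrote 3B at 0x12 = e23761
  after D4: wrote 6B at 0x10 = 3d61cde25237
  after D5: wrote 6B at 0x0f = cde2523761cd
query mem[0x10]=0xe2, mem[0x14]=0xcd, mem[0x0f]=0xcd

MEM[0x10,0x14,0x0f] = e2 cd cd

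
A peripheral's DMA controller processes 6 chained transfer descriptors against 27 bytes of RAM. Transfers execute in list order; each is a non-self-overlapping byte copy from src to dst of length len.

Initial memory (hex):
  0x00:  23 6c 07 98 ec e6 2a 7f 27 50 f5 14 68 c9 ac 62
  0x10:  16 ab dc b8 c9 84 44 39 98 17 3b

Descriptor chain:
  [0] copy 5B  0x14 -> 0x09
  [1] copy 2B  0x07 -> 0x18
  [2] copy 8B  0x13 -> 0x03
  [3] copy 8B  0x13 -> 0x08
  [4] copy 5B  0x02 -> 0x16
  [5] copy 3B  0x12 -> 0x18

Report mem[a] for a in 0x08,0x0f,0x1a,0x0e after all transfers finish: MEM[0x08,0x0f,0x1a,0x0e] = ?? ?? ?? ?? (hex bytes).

MEM[0x08,0x0f,0x1a,0x0e] = b8 3b c9 27

  after D0: wrote 5B at 0x09 = c984443998
  after D1: wrote 2B at 0x18 = 7f27
  after D2: wrote 8B at 0x03 = b8c98444397f273b
  after D3: wrote 8B at 0x08 = b8c98444397f273b
  after D4: wrote 5B at 0x16 = 07b8c98444
  after D5: wrote 3B at 0x18 = dcb8c9
query mem[0x08]=0xb8, mem[0x0f]=0x3b, mem[0x1a]=0xc9, mem[0x0e]=0x27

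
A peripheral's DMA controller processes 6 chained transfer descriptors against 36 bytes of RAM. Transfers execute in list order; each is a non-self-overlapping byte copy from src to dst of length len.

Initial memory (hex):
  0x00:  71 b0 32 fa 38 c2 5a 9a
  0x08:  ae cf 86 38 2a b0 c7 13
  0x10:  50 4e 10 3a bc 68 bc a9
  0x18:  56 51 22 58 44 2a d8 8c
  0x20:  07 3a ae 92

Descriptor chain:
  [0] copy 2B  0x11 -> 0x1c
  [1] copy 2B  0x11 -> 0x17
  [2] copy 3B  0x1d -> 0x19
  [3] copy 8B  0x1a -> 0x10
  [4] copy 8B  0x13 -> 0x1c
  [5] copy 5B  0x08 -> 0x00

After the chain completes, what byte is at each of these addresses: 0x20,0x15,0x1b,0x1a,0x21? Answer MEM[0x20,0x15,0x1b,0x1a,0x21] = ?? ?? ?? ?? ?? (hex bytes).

MEM[0x20,0x15,0x1b,0x1a,0x21] = 3a 8c 8c d8 10

  after D0: wrote 2B at 0x1c = 4e10
  after D1: wrote 2B at 0x17 = 4e10
  after D2: wrote 3B at 0x19 = 10d88c
  after D3: wrote 8B at 0x10 = d88c4e10d88c073a
  after D4: wrote 8B at 0x1c = 10d88c073a1010d8
  after D5: wrote 5B at 0x00 = aecf86382a
query mem[0x20]=0x3a, mem[0x15]=0x8c, mem[0x1b]=0x8c, mem[0x1a]=0xd8, mem[0x21]=0x10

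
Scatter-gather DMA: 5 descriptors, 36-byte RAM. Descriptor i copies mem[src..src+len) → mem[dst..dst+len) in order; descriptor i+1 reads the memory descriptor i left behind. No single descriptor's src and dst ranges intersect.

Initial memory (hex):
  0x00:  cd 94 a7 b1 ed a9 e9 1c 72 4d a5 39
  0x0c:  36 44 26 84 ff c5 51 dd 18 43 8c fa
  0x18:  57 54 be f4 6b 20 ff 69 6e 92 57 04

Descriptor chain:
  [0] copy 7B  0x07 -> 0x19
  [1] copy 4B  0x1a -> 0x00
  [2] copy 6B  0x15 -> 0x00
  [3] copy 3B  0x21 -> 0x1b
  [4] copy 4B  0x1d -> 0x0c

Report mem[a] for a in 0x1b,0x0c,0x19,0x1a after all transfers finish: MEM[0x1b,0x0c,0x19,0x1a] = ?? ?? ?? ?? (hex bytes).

MEM[0x1b,0x0c,0x19,0x1a] = 92 04 1c 72

#0 dst[0x19+7] := {0x1c,0x72,0x4d,0xa5,0x39,0x36,0x44}
#1 dst[0x00+4] := {0x72,0x4d,0xa5,0x39}
#2 dst[0x00+6] := {0x43,0x8c,0xfa,0x57,0x1c,0x72}
#3 dst[0x1b+3] := {0x92,0x57,0x04}
#4 dst[0x0c+4] := {0x04,0x36,0x44,0x6e}
query mem[0x1b]=0x92, mem[0x0c]=0x04, mem[0x19]=0x1c, mem[0x1a]=0x72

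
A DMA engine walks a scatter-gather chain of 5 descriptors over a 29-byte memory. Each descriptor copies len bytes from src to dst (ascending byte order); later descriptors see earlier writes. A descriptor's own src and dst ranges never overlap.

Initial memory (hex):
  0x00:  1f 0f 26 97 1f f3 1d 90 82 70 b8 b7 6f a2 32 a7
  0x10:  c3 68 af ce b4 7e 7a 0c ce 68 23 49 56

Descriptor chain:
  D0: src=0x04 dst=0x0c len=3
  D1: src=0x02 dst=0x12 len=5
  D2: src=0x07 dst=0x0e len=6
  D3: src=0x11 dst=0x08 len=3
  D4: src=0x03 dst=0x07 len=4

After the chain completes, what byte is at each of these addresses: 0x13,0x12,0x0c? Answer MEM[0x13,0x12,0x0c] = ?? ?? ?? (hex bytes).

#0 dst[0x0c+3] := {0x1f,0xf3,0x1d}
#1 dst[0x12+5] := {0x26,0x97,0x1f,0xf3,0x1d}
#2 dst[0x0e+6] := {0x90,0x82,0x70,0xb8,0xb7,0x1f}
#3 dst[0x08+3] := {0xb8,0xb7,0x1f}
#4 dst[0x07+4] := {0x97,0x1f,0xf3,0x1d}
query mem[0x13]=0x1f, mem[0x12]=0xb7, mem[0x0c]=0x1f

MEM[0x13,0x12,0x0c] = 1f b7 1f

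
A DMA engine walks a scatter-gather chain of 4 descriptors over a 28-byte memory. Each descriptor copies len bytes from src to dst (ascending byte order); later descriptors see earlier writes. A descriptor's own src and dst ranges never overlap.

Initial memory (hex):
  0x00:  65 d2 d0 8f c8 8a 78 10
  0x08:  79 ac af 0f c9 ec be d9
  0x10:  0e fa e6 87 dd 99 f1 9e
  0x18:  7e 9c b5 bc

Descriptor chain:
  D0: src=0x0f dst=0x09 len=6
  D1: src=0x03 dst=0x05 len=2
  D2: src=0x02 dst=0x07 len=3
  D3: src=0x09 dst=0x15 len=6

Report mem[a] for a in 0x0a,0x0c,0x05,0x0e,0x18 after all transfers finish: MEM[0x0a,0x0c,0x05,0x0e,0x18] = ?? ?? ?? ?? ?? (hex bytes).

MEM[0x0a,0x0c,0x05,0x0e,0x18] = 0e e6 8f dd e6

#0 dst[0x09+6] := {0xd9,0x0e,0xfa,0xe6,0x87,0xdd}
#1 dst[0x05+2] := {0x8f,0xc8}
#2 dst[0x07+3] := {0xd0,0x8f,0xc8}
#3 dst[0x15+6] := {0xc8,0x0e,0xfa,0xe6,0x87,0xdd}
query mem[0x0a]=0x0e, mem[0x0c]=0xe6, mem[0x05]=0x8f, mem[0x0e]=0xdd, mem[0x18]=0xe6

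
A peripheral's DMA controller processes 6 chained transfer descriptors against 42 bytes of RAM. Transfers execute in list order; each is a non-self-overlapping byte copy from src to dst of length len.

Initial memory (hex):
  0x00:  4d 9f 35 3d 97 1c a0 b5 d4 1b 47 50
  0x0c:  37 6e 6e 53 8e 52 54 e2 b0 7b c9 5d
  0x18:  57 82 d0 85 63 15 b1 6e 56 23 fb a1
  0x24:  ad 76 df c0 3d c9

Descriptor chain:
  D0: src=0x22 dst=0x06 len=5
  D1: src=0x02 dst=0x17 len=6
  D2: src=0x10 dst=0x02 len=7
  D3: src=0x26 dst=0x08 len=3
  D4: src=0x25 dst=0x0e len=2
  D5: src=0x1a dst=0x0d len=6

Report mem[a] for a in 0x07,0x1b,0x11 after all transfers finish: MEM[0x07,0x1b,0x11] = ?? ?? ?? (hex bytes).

MEM[0x07,0x1b,0x11] = 7b fb b1

D0: mem[0x06..0x0a] <- [fb a1 ad 76 df]
D1: mem[0x17..0x1c] <- [35 3d 97 1c fb a1]
D2: mem[0x02..0x08] <- [8e 52 54 e2 b0 7b c9]
D3: mem[0x08..0x0a] <- [df c0 3d]
D4: mem[0x0e..0x0f] <- [76 df]
D5: mem[0x0d..0x12] <- [1c fb a1 15 b1 6e]
query mem[0x07]=0x7b, mem[0x1b]=0xfb, mem[0x11]=0xb1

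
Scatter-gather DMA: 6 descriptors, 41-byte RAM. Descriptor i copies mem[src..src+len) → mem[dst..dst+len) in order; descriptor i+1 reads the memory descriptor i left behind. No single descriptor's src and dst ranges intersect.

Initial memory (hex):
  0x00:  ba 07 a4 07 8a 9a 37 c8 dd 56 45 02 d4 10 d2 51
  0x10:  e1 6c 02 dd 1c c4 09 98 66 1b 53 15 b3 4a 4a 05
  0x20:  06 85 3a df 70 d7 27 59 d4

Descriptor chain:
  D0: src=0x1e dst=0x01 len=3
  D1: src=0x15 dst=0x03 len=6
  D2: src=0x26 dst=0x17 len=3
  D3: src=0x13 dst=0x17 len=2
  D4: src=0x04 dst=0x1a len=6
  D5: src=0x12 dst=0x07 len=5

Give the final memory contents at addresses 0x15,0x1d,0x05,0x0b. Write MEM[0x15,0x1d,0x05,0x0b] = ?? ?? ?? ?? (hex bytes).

MEM[0x15,0x1d,0x05,0x0b] = c4 1b 98 09

D0: mem[0x01..0x03] <- [4a 05 06]
D1: mem[0x03..0x08] <- [c4 09 98 66 1b 53]
D2: mem[0x17..0x19] <- [27 59 d4]
D3: mem[0x17..0x18] <- [dd 1c]
D4: mem[0x1a..0x1f] <- [09 98 66 1b 53 56]
D5: mem[0x07..0x0b] <- [02 dd 1c c4 09]
query mem[0x15]=0xc4, mem[0x1d]=0x1b, mem[0x05]=0x98, mem[0x0b]=0x09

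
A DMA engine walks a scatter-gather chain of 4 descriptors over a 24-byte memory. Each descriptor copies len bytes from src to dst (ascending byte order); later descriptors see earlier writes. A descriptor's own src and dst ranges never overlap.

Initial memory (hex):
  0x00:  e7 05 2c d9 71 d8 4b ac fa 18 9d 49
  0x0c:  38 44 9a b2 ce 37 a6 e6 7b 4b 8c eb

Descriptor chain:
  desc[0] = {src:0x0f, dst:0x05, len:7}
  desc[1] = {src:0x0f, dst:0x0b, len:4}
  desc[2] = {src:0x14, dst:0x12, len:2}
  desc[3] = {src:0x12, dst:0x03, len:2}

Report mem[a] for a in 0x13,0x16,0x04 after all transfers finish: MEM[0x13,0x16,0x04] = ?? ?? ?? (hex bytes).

MEM[0x13,0x16,0x04] = 4b 8c 4b

#0 dst[0x05+7] := {0xb2,0xce,0x37,0xa6,0xe6,0x7b,0x4b}
#1 dst[0x0b+4] := {0xb2,0xce,0x37,0xa6}
#2 dst[0x12+2] := {0x7b,0x4b}
#3 dst[0x03+2] := {0x7b,0x4b}
query mem[0x13]=0x4b, mem[0x16]=0x8c, mem[0x04]=0x4b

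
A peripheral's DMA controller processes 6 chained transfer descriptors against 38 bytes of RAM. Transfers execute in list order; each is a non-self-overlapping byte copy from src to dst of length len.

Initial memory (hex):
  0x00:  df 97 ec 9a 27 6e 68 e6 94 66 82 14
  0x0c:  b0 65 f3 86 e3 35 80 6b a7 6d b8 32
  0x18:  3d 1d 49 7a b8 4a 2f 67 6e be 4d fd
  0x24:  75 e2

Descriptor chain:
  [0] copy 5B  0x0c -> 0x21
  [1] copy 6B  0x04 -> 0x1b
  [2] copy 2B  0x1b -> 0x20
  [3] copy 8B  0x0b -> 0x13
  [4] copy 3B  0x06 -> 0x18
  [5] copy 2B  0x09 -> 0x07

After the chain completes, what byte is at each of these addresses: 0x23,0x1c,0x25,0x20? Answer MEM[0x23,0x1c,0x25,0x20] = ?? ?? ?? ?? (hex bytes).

D0: mem[0x21..0x25] <- [b0 65 f3 86 e3]
D1: mem[0x1b..0x20] <- [27 6e 68 e6 94 66]
D2: mem[0x20..0x21] <- [27 6e]
D3: mem[0x13..0x1a] <- [14 b0 65 f3 86 e3 35 80]
D4: mem[0x18..0x1a] <- [68 e6 94]
D5: mem[0x07..0x08] <- [66 82]
query mem[0x23]=0xf3, mem[0x1c]=0x6e, mem[0x25]=0xe3, mem[0x20]=0x27

MEM[0x23,0x1c,0x25,0x20] = f3 6e e3 27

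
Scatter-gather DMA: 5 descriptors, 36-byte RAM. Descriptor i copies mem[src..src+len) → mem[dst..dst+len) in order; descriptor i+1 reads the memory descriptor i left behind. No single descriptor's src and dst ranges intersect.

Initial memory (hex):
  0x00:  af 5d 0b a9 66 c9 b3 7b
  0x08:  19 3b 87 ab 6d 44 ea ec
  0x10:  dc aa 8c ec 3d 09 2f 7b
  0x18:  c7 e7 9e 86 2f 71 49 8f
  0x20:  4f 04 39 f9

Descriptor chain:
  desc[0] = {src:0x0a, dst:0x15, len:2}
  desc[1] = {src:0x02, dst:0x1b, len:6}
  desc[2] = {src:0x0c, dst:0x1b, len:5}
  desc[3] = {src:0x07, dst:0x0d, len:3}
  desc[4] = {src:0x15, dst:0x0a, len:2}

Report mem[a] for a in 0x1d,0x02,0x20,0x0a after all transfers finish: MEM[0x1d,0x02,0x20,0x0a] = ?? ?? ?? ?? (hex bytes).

#0 dst[0x15+2] := {0x87,0xab}
#1 dst[0x1b+6] := {0x0b,0xa9,0x66,0xc9,0xb3,0x7b}
#2 dst[0x1b+5] := {0x6d,0x44,0xea,0xec,0xdc}
#3 dst[0x0d+3] := {0x7b,0x19,0x3b}
#4 dst[0x0a+2] := {0x87,0xab}
query mem[0x1d]=0xea, mem[0x02]=0x0b, mem[0x20]=0x7b, mem[0x0a]=0x87

MEM[0x1d,0x02,0x20,0x0a] = ea 0b 7b 87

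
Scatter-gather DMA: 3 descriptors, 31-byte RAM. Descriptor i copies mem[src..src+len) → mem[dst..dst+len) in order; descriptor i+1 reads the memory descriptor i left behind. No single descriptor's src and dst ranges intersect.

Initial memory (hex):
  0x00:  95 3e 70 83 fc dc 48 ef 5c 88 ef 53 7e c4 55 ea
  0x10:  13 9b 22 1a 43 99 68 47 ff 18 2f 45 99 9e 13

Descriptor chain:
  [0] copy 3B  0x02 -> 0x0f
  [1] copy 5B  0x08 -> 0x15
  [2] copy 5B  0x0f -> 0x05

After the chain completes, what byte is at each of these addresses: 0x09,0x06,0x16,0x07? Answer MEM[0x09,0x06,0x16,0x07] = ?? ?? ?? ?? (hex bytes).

[0] 0x02->0x0f len=3 : 70 83 fc
[1] 0x08->0x15 len=5 : 5c 88 ef 53 7e
[2] 0x0f->0x05 len=5 : 70 83 fc 22 1a
query mem[0x09]=0x1a, mem[0x06]=0x83, mem[0x16]=0x88, mem[0x07]=0xfc

MEM[0x09,0x06,0x16,0x07] = 1a 83 88 fc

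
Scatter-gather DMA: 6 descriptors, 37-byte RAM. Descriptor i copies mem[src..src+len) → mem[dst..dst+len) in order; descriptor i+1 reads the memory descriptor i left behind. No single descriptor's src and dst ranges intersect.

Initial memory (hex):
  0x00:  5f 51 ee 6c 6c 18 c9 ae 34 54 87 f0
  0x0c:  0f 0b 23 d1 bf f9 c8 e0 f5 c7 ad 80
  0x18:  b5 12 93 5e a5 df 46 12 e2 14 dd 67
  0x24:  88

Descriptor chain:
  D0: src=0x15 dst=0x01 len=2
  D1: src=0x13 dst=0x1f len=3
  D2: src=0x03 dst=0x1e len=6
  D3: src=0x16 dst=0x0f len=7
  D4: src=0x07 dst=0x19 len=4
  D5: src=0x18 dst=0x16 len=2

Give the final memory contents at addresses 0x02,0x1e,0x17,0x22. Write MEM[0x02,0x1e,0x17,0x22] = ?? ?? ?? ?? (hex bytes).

MEM[0x02,0x1e,0x17,0x22] = ad 6c ae ae

  after D0: wrote 2B at 0x01 = c7ad
  after D1: wrote 3B at 0x1f = e0f5c7
  after D2: wrote 6B at 0x1e = 6c6c18c9ae34
  after D3: wrote 7B at 0x0f = ad80b512935ea5
  after D4: wrote 4B at 0x19 = ae345487
  after D5: wrote 2B at 0x16 = b5ae
query mem[0x02]=0xad, mem[0x1e]=0x6c, mem[0x17]=0xae, mem[0x22]=0xae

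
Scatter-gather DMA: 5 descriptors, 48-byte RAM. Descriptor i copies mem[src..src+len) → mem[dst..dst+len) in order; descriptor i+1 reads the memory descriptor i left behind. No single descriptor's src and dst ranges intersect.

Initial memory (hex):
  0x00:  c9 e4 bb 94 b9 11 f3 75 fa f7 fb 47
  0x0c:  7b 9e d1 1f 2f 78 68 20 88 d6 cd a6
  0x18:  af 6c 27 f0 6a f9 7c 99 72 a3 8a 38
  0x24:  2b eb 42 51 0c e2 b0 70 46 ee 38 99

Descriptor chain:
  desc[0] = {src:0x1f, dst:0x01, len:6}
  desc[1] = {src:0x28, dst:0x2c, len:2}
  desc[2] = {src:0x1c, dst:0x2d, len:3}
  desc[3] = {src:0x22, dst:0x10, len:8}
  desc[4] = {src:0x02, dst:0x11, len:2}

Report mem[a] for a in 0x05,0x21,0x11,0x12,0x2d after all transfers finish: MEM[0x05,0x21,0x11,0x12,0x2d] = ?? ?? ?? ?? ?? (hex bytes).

  after D0: wrote 6B at 0x01 = 9972a38a382b
  after D1: wrote 2B at 0x2c = 0ce2
  after D2: wrote 3B at 0x2d = 6af97c
  after D3: wrote 8B at 0x10 = 8a382beb42510ce2
  after D4: wrote 2B at 0x11 = 72a3
query mem[0x05]=0x38, mem[0x21]=0xa3, mem[0x11]=0x72, mem[0x12]=0xa3, mem[0x2d]=0x6a

MEM[0x05,0x21,0x11,0x12,0x2d] = 38 a3 72 a3 6a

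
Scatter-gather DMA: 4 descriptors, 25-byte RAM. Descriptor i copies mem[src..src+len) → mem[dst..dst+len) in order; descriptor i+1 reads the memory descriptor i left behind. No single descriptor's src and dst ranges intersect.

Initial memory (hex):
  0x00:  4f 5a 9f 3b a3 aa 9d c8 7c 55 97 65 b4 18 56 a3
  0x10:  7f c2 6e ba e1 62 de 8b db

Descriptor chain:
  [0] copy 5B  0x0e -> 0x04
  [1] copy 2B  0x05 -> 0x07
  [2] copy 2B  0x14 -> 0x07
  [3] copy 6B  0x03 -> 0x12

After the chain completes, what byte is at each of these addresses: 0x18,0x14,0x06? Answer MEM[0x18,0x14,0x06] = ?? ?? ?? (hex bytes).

MEM[0x18,0x14,0x06] = db a3 7f

D0: mem[0x04..0x08] <- [56 a3 7f c2 6e]
D1: mem[0x07..0x08] <- [a3 7f]
D2: mem[0x07..0x08] <- [e1 62]
D3: mem[0x12..0x17] <- [3b 56 a3 7f e1 62]
query mem[0x18]=0xdb, mem[0x14]=0xa3, mem[0x06]=0x7f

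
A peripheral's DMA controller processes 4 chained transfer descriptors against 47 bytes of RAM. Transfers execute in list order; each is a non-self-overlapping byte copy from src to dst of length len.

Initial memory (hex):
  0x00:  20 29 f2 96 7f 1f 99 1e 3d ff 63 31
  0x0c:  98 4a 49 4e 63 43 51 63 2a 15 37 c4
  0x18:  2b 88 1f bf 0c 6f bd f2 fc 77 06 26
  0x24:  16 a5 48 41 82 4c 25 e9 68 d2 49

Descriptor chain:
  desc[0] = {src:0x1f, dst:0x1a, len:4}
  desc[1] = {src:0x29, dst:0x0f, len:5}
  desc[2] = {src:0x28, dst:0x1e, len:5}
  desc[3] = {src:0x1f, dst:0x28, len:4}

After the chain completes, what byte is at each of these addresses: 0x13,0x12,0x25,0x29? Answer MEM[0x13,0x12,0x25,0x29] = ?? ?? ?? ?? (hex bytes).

MEM[0x13,0x12,0x25,0x29] = d2 68 a5 25

D0: mem[0x1a..0x1d] <- [f2 fc 77 06]
D1: mem[0x0f..0x13] <- [4c 25 e9 68 d2]
D2: mem[0x1e..0x22] <- [82 4c 25 e9 68]
D3: mem[0x28..0x2b] <- [4c 25 e9 68]
query mem[0x13]=0xd2, mem[0x12]=0x68, mem[0x25]=0xa5, mem[0x29]=0x25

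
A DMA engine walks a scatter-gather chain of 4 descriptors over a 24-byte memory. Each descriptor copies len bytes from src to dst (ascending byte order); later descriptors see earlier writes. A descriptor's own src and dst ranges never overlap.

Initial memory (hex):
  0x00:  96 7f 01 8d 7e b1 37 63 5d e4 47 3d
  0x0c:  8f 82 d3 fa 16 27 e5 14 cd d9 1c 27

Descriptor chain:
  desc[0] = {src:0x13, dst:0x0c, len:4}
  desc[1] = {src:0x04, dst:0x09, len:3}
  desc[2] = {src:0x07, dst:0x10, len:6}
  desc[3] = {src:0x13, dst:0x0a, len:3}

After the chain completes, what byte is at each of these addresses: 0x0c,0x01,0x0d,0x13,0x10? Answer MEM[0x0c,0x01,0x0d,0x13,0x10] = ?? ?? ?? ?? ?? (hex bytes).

MEM[0x0c,0x01,0x0d,0x13,0x10] = 14 7f cd b1 63

  after D0: wrote 4B at 0x0c = 14cdd91c
  after D1: wrote 3B at 0x09 = 7eb137
  after D2: wrote 6B at 0x10 = 635d7eb13714
  after D3: wrote 3B at 0x0a = b13714
query mem[0x0c]=0x14, mem[0x01]=0x7f, mem[0x0d]=0xcd, mem[0x13]=0xb1, mem[0x10]=0x63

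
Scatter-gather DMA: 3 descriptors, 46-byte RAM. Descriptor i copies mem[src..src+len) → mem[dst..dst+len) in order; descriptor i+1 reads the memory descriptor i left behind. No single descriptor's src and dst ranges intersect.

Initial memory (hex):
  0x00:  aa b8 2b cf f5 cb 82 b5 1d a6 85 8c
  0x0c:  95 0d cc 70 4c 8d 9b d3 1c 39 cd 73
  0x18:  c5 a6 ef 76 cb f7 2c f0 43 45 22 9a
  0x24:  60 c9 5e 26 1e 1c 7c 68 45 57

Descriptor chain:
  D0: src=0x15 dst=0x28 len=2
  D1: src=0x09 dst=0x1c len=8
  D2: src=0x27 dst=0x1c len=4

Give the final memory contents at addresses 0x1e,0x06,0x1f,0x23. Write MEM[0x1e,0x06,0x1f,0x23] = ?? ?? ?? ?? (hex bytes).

MEM[0x1e,0x06,0x1f,0x23] = cd 82 7c 4c

  after D0: wrote 2B at 0x28 = 39cd
  after D1: wrote 8B at 0x1c = a6858c950dcc704c
  after D2: wrote 4B at 0x1c = 2639cd7c
query mem[0x1e]=0xcd, mem[0x06]=0x82, mem[0x1f]=0x7c, mem[0x23]=0x4c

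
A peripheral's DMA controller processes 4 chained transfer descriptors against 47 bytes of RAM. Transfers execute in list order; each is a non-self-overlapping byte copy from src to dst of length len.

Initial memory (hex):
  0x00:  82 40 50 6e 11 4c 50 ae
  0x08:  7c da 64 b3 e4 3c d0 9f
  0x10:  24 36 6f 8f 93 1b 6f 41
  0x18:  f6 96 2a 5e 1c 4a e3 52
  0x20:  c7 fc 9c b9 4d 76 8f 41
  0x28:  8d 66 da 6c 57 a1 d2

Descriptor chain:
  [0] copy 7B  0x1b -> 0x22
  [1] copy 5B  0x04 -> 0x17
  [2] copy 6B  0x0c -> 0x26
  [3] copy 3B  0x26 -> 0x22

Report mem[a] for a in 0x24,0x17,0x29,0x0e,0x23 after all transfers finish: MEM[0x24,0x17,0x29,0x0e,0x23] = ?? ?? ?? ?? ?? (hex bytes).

  after D0: wrote 7B at 0x22 = 5e1c4ae352c7fc
  after D1: wrote 5B at 0x17 = 114c50ae7c
  after D2: wrote 6B at 0x26 = e43cd09f2436
  after D3: wrote 3B at 0x22 = e43cd0
query mem[0x24]=0xd0, mem[0x17]=0x11, mem[0x29]=0x9f, mem[0x0e]=0xd0, mem[0x23]=0x3c

MEM[0x24,0x17,0x29,0x0e,0x23] = d0 11 9f d0 3c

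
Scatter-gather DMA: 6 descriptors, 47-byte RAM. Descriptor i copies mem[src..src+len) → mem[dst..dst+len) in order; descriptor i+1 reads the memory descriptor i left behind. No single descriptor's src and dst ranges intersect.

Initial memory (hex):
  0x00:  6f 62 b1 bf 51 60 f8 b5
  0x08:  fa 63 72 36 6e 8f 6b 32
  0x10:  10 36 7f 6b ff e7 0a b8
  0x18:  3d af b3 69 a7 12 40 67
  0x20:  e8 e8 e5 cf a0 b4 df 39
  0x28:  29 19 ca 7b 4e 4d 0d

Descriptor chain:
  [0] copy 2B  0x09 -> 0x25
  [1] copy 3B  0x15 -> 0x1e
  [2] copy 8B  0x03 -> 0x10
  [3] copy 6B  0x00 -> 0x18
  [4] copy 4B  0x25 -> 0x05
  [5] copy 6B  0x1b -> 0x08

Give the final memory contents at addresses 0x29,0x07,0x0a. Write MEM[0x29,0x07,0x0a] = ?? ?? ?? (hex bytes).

#0 dst[0x25+2] := {0x63,0x72}
#1 dst[0x1e+3] := {0xe7,0x0a,0xb8}
#2 dst[0x10+8] := {0xbf,0x51,0x60,0xf8,0xb5,0xfa,0x63,0x72}
#3 dst[0x18+6] := {0x6f,0x62,0xb1,0xbf,0x51,0x60}
#4 dst[0x05+4] := {0x63,0x72,0x39,0x29}
#5 dst[0x08+6] := {0xbf,0x51,0x60,0xe7,0x0a,0xb8}
query mem[0x29]=0x19, mem[0x07]=0x39, mem[0x0a]=0x60

MEM[0x29,0x07,0x0a] = 19 39 60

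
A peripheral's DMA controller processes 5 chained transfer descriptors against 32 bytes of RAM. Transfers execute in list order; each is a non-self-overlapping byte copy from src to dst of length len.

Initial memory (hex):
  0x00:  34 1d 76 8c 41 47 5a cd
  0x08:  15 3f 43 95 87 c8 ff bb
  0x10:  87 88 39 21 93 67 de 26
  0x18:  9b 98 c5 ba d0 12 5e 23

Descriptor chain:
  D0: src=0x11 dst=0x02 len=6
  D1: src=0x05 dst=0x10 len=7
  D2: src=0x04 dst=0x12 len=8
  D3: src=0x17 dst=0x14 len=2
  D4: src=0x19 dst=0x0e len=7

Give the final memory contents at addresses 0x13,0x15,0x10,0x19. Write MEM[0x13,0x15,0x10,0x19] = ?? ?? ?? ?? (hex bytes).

[0] 0x11->0x02 len=6 : 88 39 21 93 67 de
[1] 0x05->0x10 len=7 : 93 67 de 15 3f 43 95
[2] 0x04->0x12 len=8 : 21 93 67 de 15 3f 43 95
[3] 0x17->0x14 len=2 : 3f 43
[4] 0x19->0x0e len=7 : 95 c5 ba d0 12 5e 23
query mem[0x13]=0x5e, mem[0x15]=0x43, mem[0x10]=0xba, mem[0x19]=0x95

MEM[0x13,0x15,0x10,0x19] = 5e 43 ba 95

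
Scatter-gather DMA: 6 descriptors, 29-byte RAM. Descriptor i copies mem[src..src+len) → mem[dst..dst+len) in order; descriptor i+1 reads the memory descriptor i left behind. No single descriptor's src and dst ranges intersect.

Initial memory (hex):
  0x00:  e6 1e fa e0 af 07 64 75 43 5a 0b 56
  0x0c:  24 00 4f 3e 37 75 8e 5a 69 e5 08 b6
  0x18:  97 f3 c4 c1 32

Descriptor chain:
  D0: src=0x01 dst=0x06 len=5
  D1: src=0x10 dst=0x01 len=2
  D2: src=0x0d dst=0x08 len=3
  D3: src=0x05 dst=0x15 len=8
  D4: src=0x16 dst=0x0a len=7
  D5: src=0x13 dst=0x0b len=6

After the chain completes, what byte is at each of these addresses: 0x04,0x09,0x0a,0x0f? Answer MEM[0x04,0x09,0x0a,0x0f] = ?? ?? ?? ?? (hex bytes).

#0 dst[0x06+5] := {0x1e,0xfa,0xe0,0xaf,0x07}
#1 dst[0x01+2] := {0x37,0x75}
#2 dst[0x08+3] := {0x00,0x4f,0x3e}
#3 dst[0x15+8] := {0x07,0x1e,0xfa,0x00,0x4f,0x3e,0x56,0x24}
#4 dst[0x0a+7] := {0x1e,0xfa,0x00,0x4f,0x3e,0x56,0x24}
#5 dst[0x0b+6] := {0x5a,0x69,0x07,0x1e,0xfa,0x00}
query mem[0x04]=0xaf, mem[0x09]=0x4f, mem[0x0a]=0x1e, mem[0x0f]=0xfa

MEM[0x04,0x09,0x0a,0x0f] = af 4f 1e fa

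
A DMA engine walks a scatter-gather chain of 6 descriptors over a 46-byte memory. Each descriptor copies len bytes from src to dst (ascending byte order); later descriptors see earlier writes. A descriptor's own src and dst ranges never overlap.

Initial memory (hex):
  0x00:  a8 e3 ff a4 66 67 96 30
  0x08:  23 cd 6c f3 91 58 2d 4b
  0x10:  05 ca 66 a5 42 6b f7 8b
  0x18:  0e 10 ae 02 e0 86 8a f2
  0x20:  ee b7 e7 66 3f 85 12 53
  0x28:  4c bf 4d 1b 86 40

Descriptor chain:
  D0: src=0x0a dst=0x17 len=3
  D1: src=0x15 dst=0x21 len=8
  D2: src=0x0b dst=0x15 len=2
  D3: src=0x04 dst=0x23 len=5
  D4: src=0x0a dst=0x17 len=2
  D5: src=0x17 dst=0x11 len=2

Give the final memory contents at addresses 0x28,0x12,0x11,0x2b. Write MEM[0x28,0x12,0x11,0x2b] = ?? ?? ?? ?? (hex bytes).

MEM[0x28,0x12,0x11,0x2b] = e0 f3 6c 1b

  after D0: wrote 3B at 0x17 = 6cf391
  after D1: wrote 8B at 0x21 = 6bf76cf391ae02e0
  after D2: wrote 2B at 0x15 = f391
  after D3: wrote 5B at 0x23 = 6667963023
  after D4: wrote 2B at 0x17 = 6cf3
  after D5: wrote 2B at 0x11 = 6cf3
query mem[0x28]=0xe0, mem[0x12]=0xf3, mem[0x11]=0x6c, mem[0x2b]=0x1b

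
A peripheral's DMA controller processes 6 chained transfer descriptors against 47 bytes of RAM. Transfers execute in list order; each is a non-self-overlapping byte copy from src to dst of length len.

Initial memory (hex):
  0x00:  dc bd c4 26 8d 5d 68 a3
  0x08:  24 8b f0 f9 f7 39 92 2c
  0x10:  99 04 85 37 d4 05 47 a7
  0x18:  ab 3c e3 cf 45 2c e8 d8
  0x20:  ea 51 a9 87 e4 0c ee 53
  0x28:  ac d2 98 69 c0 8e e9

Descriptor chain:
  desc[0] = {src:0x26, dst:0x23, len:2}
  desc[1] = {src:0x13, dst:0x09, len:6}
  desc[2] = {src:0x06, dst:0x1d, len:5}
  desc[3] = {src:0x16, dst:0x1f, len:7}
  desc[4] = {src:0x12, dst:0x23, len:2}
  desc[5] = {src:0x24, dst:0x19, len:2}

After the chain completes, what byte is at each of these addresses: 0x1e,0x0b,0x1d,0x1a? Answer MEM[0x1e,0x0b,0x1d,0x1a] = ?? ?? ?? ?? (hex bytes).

D0: mem[0x23..0x24] <- [ee 53]
D1: mem[0x09..0x0e] <- [37 d4 05 47 a7 ab]
D2: mem[0x1d..0x21] <- [68 a3 24 37 d4]
D3: mem[0x1f..0x25] <- [47 a7 ab 3c e3 cf 45]
D4: mem[0x23..0x24] <- [85 37]
D5: mem[0x19..0x1a] <- [37 45]
query mem[0x1e]=0xa3, mem[0x0b]=0x05, mem[0x1d]=0x68, mem[0x1a]=0x45

MEM[0x1e,0x0b,0x1d,0x1a] = a3 05 68 45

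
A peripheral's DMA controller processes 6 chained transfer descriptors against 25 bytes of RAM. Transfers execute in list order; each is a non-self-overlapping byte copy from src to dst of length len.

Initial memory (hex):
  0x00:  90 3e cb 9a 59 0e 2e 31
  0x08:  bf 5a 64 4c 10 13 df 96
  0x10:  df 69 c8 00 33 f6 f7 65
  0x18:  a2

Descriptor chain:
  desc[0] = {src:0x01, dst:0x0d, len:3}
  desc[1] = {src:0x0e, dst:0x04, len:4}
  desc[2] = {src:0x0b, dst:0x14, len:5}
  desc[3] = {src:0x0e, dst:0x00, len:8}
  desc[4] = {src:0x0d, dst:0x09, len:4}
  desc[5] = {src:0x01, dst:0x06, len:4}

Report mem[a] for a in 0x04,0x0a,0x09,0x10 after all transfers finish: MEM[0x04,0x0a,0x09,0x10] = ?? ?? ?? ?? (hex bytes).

[0] 0x01->0x0d len=3 : 3e cb 9a
[1] 0x0e->0x04 len=4 : cb 9a df 69
[2] 0x0b->0x14 len=5 : 4c 10 3e cb 9a
[3] 0x0e->0x00 len=8 : cb 9a df 69 c8 00 4c 10
[4] 0x0d->0x09 len=4 : 3e cb 9a df
[5] 0x01->0x06 len=4 : 9a df 69 c8
query mem[0x04]=0xc8, mem[0x0a]=0xcb, mem[0x09]=0xc8, mem[0x10]=0xdf

MEM[0x04,0x0a,0x09,0x10] = c8 cb c8 df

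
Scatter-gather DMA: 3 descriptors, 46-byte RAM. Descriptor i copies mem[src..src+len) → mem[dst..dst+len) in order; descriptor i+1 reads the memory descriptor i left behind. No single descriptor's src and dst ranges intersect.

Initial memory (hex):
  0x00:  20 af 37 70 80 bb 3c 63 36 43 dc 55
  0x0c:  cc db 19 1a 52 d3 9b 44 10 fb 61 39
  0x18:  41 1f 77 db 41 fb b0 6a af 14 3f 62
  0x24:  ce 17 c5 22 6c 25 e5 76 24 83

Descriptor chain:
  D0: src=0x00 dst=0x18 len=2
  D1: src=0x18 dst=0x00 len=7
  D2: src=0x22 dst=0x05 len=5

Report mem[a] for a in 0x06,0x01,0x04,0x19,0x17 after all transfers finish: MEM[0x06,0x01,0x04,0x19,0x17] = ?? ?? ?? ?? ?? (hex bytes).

MEM[0x06,0x01,0x04,0x19,0x17] = 62 af 41 af 39

#0 dst[0x18+2] := {0x20,0xaf}
#1 dst[0x00+7] := {0x20,0xaf,0x77,0xdb,0x41,0xfb,0xb0}
#2 dst[0x05+5] := {0x3f,0x62,0xce,0x17,0xc5}
query mem[0x06]=0x62, mem[0x01]=0xaf, mem[0x04]=0x41, mem[0x19]=0xaf, mem[0x17]=0x39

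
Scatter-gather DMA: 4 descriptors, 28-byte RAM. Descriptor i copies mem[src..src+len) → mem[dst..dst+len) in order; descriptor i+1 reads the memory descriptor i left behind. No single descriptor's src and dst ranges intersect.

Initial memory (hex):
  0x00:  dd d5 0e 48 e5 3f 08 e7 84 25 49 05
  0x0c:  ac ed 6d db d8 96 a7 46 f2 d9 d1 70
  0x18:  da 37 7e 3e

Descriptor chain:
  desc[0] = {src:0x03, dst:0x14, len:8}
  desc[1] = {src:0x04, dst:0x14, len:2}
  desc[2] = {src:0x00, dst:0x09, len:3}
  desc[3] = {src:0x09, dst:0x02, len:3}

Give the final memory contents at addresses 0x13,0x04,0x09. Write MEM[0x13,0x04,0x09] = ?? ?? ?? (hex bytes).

#0 dst[0x14+8] := {0x48,0xe5,0x3f,0x08,0xe7,0x84,0x25,0x49}
#1 dst[0x14+2] := {0xe5,0x3f}
#2 dst[0x09+3] := {0xdd,0xd5,0x0e}
#3 dst[0x02+3] := {0xdd,0xd5,0x0e}
query mem[0x13]=0x46, mem[0x04]=0x0e, mem[0x09]=0xdd

MEM[0x13,0x04,0x09] = 46 0e dd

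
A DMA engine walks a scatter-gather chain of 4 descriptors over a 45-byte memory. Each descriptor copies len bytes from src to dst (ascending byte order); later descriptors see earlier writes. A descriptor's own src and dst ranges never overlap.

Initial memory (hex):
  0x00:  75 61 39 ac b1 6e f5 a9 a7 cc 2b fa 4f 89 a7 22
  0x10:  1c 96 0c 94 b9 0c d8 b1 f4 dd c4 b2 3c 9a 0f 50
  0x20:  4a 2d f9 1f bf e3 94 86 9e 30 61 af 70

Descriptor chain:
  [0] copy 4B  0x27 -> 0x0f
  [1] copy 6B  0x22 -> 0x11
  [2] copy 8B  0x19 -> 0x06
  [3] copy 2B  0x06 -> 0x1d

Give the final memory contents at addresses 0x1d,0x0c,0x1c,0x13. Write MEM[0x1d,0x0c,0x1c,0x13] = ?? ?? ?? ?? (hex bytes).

D0: mem[0x0f..0x12] <- [86 9e 30 61]
D1: mem[0x11..0x16] <- [f9 1f bf e3 94 86]
D2: mem[0x06..0x0d] <- [dd c4 b2 3c 9a 0f 50 4a]
D3: mem[0x1d..0x1e] <- [dd c4]
query mem[0x1d]=0xdd, mem[0x0c]=0x50, mem[0x1c]=0x3c, mem[0x13]=0xbf

MEM[0x1d,0x0c,0x1c,0x13] = dd 50 3c bf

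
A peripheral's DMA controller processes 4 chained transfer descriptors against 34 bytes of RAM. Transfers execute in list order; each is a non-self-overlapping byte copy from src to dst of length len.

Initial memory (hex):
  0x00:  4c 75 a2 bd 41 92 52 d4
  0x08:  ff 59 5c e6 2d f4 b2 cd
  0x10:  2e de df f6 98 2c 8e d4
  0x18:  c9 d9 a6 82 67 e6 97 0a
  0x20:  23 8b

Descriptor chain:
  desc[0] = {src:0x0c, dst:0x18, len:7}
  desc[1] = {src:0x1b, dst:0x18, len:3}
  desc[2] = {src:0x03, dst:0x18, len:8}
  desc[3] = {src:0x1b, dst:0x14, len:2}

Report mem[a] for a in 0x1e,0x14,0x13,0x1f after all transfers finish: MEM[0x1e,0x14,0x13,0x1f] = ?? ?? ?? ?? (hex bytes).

MEM[0x1e,0x14,0x13,0x1f] = 59 52 f6 5c

D0: mem[0x18..0x1e] <- [2d f4 b2 cd 2e de df]
D1: mem[0x18..0x1a] <- [cd 2e de]
D2: mem[0x18..0x1f] <- [bd 41 92 52 d4 ff 59 5c]
D3: mem[0x14..0x15] <- [52 d4]
query mem[0x1e]=0x59, mem[0x14]=0x52, mem[0x13]=0xf6, mem[0x1f]=0x5c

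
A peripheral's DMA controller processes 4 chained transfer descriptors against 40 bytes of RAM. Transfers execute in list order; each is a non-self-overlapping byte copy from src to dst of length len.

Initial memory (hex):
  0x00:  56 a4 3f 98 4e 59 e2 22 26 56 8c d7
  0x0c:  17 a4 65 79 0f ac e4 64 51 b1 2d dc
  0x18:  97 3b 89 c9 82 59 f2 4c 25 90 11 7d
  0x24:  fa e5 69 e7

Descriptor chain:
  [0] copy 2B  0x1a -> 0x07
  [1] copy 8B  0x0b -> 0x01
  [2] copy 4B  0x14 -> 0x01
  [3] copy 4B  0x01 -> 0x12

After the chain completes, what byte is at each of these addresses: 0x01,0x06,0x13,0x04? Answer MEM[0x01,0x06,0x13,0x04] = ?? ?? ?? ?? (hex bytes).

MEM[0x01,0x06,0x13,0x04] = 51 0f b1 dc

#0 dst[0x07+2] := {0x89,0xc9}
#1 dst[0x01+8] := {0xd7,0x17,0xa4,0x65,0x79,0x0f,0xac,0xe4}
#2 dst[0x01+4] := {0x51,0xb1,0x2d,0xdc}
#3 dst[0x12+4] := {0x51,0xb1,0x2d,0xdc}
query mem[0x01]=0x51, mem[0x06]=0x0f, mem[0x13]=0xb1, mem[0x04]=0xdc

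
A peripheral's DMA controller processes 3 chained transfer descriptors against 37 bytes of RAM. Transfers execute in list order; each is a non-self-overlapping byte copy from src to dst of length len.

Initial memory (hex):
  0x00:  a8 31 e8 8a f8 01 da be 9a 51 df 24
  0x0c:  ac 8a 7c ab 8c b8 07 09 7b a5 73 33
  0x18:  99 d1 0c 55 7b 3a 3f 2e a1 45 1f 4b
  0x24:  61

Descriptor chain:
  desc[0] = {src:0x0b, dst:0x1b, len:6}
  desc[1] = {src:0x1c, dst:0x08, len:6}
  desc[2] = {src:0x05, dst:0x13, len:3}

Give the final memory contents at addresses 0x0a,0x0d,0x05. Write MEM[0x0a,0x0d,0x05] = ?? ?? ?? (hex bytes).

[0] 0x0b->0x1b len=6 : 24 ac 8a 7c ab 8c
[1] 0x1c->0x08 len=6 : ac 8a 7c ab 8c 45
[2] 0x05->0x13 len=3 : 01 da be
query mem[0x0a]=0x7c, mem[0x0d]=0x45, mem[0x05]=0x01

MEM[0x0a,0x0d,0x05] = 7c 45 01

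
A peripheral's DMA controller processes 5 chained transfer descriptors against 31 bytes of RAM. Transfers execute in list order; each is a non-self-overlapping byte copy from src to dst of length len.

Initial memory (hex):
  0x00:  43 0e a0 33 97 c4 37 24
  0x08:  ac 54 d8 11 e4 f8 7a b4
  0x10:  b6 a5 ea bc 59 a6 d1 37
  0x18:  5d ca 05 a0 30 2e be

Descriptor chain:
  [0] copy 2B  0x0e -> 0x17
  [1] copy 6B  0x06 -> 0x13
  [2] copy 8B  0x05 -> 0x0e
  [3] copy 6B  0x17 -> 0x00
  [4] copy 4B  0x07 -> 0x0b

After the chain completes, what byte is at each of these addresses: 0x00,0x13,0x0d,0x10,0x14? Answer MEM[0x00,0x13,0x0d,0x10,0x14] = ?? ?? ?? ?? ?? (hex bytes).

MEM[0x00,0x13,0x0d,0x10,0x14] = d8 d8 54 24 11

[0] 0x0e->0x17 len=2 : 7a b4
[1] 0x06->0x13 len=6 : 37 24 ac 54 d8 11
[2] 0x05->0x0e len=8 : c4 37 24 ac 54 d8 11 e4
[3] 0x17->0x00 len=6 : d8 11 ca 05 a0 30
[4] 0x07->0x0b len=4 : 24 ac 54 d8
query mem[0x00]=0xd8, mem[0x13]=0xd8, mem[0x0d]=0x54, mem[0x10]=0x24, mem[0x14]=0x11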